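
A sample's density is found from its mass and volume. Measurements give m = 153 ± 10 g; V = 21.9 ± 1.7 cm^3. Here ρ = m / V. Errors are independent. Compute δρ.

Products/powers → add relative errors in quadrature, weighted by exponent:
  (1·δm/m)² = (1×0.0654)² = 0.00427;  (-1·δV/V)² = (-1×0.0776)² = 0.00603
δρ/ρ = √(0.0103) = 0.101
ρ = 6.99 g/cm^3, so δρ = 0.101 × 6.99 = 0.709 g/cm^3.

0.709 g/cm^3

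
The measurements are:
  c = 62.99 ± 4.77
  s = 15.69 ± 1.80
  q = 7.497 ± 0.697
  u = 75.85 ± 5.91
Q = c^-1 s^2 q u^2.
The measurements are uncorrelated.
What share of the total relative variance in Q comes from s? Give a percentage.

57.7%

(δQ/Q)² = (-1·δc/c)² + (2·δs/s)² + (1·δq/q)² + (2·δu/u)²
  c term: (-1×0.0757)² = 0.00573
  s term: (2×0.115)² = 0.0526
  q term: (1×0.0930)² = 0.00864
  u term: (2×0.0779)² = 0.0243
Total = 0.0913. Share from s = 0.0526/0.0913 = 0.577.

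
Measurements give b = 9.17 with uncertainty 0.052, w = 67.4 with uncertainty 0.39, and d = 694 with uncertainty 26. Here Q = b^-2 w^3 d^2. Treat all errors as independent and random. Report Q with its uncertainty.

Since Q is a product/quotient, work with relative uncertainties:
  (-2·δb/b)² = (-2×0.00567)² = 0.000129;  (3·δw/w)² = (3×0.00579)² = 0.000301;  (2·δd/d)² = (2×0.0375)² = 0.00561
δQ/Q = √(0.00604) = 0.0777
Q = 1.75e+09, so δQ = 0.0777 × 1.75e+09 = 1.36e+08.

(1.75 ± 0.136) × 10^9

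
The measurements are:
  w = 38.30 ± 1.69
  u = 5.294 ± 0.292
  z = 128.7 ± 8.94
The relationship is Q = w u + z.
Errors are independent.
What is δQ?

Let p = w·u = 202.8. δp/p = √((1·δw/w)² + (1·δu/u)²) = √(0.00195 + 0.00304) = 0.0706, so δp = 14.3.
Q = p + z: δQ = √(δp² + δz²) = √(205 + 79.9) = 16.9

16.9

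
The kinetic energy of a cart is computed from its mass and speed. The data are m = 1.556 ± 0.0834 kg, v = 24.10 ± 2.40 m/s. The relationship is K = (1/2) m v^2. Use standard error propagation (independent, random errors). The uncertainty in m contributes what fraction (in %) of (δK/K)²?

(δK/K)² = (1·δm/m)² + (2·δv/v)²
  m term: (1×0.0536)² = 0.00287
  v term: (2×0.0996)² = 0.0397
Total = 0.0425. Share from m = 0.00287/0.0425 = 0.0675.

6.75%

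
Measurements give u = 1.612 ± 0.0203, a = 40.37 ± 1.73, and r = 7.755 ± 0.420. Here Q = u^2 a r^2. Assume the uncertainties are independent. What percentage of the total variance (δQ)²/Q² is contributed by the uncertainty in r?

82.6%

(δQ/Q)² = (2·δu/u)² + (1·δa/a)² + (2·δr/r)²
  u term: (2×0.0126)² = 0.000634
  a term: (1×0.0429)² = 0.00184
  r term: (2×0.0542)² = 0.0117
Total = 0.0142. Share from r = 0.0117/0.0142 = 0.826.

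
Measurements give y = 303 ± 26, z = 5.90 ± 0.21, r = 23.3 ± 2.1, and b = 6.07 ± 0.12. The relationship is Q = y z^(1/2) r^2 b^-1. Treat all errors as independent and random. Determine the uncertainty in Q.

For a monomial Q ∝ y, z^(1/2), r^2, b^-1, fractional errors add in quadrature:
  (1·δy/y)² = (1×0.0858)² = 0.00736;  (½·δz/z)² = (0.5×0.0356)² = 0.000317;  (2·δr/r)² = (2×0.0901)² = 0.0325;  (-1·δb/b)² = (-1×0.0198)² = 0.000391
δQ/Q = √(0.0406) = 0.201
Q = 65800, so δQ = 0.201 × 65800 = 13300.

13300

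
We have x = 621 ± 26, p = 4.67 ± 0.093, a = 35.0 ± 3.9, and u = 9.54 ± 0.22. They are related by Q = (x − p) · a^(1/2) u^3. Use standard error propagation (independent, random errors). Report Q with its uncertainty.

Let w = x − p = 616. δw = √(δx² + δp²) = √(676 + 0.00865) = 26.0, so δw/w = 0.0422.
Q is then a monomial in w, a, u:
δQ/Q = √((δw/w)² + (½·δa/a)² + (3·δu/u)²) = √(0.00178 + 0.00310 + 0.00479) = 0.0983
Q = 3.17e+06, so δQ = 0.0983 × 3.17e+06 = 3.11e+05.

(3.17 ± 0.311) × 10^6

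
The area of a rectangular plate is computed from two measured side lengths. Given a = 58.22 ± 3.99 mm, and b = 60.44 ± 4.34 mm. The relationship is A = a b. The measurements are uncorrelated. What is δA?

A is a product of powers, so relative uncertainties combine in quadrature:
  (1·δa/a)² = (1×0.0685)² = 0.00470;  (1·δb/b)² = (1×0.0718)² = 0.00516
δA/A = √(0.00985) = 0.0993
A = 3519 mm^2, so δA = 0.0993 × 3519 = 349 mm^2.

349 mm^2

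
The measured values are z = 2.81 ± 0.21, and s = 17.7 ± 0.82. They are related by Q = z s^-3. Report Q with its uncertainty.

(5.07 ± 0.800) × 10^-4

Q is a product of powers, so relative uncertainties combine in quadrature:
  (1·δz/z)² = (1×0.0747)² = 0.00559;  (-3·δs/s)² = (-3×0.0463)² = 0.0193
δQ/Q = √(0.0249) = 0.158
Q = 0.000507, so δQ = 0.158 × 0.000507 = 8e-05.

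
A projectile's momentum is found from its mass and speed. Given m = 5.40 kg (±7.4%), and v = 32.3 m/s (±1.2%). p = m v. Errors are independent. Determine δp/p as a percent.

Each factor contributes (exponent × relative error)² to (δp/p)²:
  (1·δm/m)² = (1×0.0740)² = 0.00548;  (1·δv/v)² = (1×0.0120)² = 0.000144
δp/p = √(0.00562) = 0.0750

7.50%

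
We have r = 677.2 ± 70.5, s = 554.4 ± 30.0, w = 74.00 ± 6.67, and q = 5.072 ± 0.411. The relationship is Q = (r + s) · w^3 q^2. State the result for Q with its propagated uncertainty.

Let u = r + s = 1232. δu = √(δr² + δs²) = √(4970 + 900) = 76.6, so δu/u = 0.0622.
Q is then a monomial in u, w, q:
δQ/Q = √((δu/u)² + (3·δw/w)² + (2·δq/q)²) = √(0.00387 + 0.0731 + 0.0263) = 0.321
Q = 1.284e+10, so δQ = 0.321 × 1.284e+10 = 4.13e+09.

(1.284 ± 0.413) × 10^10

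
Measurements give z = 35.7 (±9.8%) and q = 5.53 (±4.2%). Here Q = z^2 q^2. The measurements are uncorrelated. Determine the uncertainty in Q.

8310

Products/powers → add relative errors in quadrature, weighted by exponent:
  (2·δz/z)² = (2×0.0980)² = 0.0384;  (2·δq/q)² = (2×0.0420)² = 0.00706
δQ/Q = √(0.0455) = 0.213
Q = 39000, so δQ = 0.213 × 39000 = 8310.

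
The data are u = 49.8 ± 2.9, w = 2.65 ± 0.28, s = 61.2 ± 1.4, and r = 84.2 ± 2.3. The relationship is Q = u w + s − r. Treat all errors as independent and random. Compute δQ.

16.1

Let p = u·w = 132. δp/p = √((1·δu/u)² + (1·δw/w)²) = √(0.00339 + 0.0112) = 0.121, so δp = 15.9.
Q = p + s − r: δQ = √(δp² + δs² + δr²) = √(253 + 1.96 + 5.29) = 16.1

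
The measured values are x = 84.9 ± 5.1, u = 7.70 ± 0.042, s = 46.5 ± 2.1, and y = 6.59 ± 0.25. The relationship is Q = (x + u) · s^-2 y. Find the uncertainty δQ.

Let w = x + u = 92.6. δw = √(δx² + δu²) = √(26.0 + 0.00176) = 5.10, so δw/w = 0.0551.
Q is then a monomial in w, s, y:
δQ/Q = √((δw/w)² + (-2·δs/s)² + (1·δy/y)²) = √(0.00303 + 0.00816 + 0.00144) = 0.112
Q = 0.282, so δQ = 0.112 × 0.282 = 0.0317.

0.0317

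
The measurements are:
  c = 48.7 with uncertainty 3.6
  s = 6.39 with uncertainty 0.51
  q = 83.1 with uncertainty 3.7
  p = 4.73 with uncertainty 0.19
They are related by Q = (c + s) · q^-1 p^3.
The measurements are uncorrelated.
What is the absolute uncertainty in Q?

Let u = c + s = 55.1. δu = √(δc² + δs²) = √(13.0 + 0.260) = 3.64, so δu/u = 0.0660.
Q is then a monomial in u, q, p:
δQ/Q = √((δu/u)² + (-1·δq/q)² + (3·δp/p)²) = √(0.00436 + 0.00198 + 0.0145) = 0.144
Q = 70.2, so δQ = 0.144 × 70.2 = 10.1.

10.1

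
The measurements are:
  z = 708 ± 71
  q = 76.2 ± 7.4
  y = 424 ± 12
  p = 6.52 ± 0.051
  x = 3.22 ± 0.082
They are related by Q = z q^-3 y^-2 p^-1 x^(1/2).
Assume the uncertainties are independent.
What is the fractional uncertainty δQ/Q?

0.314

Since Q is a product/quotient, work with relative uncertainties:
  (1·δz/z)² = (1×0.100)² = 0.0101;  (-3·δq/q)² = (-3×0.0971)² = 0.0849;  (-2·δy/y)² = (-2×0.0283)² = 0.00320;  (-1·δp/p)² = (-1×0.00782)² = 6.12e-05;  (½·δx/x)² = (0.5×0.0255)² = 0.000162
δQ/Q = √(0.0984) = 0.314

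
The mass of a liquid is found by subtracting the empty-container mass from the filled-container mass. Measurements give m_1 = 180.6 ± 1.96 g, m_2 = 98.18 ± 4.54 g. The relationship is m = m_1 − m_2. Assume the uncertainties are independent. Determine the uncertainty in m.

4.95 g

Each term contributes (cᵢ δxᵢ)² to (δm)²:
  (δm_1)² = 3.84;  (δm_2)² = 20.6
δm = √(24.5) = 4.95 g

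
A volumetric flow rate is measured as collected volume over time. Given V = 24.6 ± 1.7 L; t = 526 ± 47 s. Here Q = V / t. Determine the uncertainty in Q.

0.00528 L/s

For a monomial Q ∝ V, t^-1, fractional errors add in quadrature:
  (1·δV/V)² = (1×0.0691)² = 0.00478;  (-1·δt/t)² = (-1×0.0894)² = 0.00798
δQ/Q = √(0.0128) = 0.113
Q = 0.0468 L/s, so δQ = 0.113 × 0.0468 = 0.00528 L/s.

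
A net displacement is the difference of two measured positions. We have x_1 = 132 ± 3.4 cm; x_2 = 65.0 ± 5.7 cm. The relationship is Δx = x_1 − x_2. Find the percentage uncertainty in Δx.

For a sum/difference, combine absolute errors in quadrature:
  (δx_1)² = 11.6;  (δx_2)² = 32.5
δΔx = √(44.0) = 6.64 cm
Δx = 67.0 cm, so δΔx/Δx = 6.64/67.0 = 0.0991.

9.91%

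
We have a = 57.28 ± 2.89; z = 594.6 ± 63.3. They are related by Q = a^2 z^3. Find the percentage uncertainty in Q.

Relative error in a monomial: (δQ/Q)² = Σ (nᵢ · δxᵢ/xᵢ)².
  (2·δa/a)² = (2×0.0505)² = 0.0102;  (3·δz/z)² = (3×0.106)² = 0.102
δQ/Q = √(0.112) = 0.335

33.5%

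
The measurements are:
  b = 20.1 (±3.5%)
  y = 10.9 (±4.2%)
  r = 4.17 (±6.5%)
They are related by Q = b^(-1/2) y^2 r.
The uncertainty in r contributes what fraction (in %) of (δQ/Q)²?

36.5%

(δQ/Q)² = (−½·δb/b)² + (2·δy/y)² + (1·δr/r)²
  b term: (-0.5×0.0350)² = 0.000306
  y term: (2×0.0420)² = 0.00706
  r term: (1×0.0650)² = 0.00423
Total = 0.0116. Share from r = 0.00423/0.0116 = 0.365.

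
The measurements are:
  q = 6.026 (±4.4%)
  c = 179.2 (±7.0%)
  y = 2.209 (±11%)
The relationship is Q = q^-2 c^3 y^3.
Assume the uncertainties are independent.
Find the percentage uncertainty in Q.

Products/powers → add relative errors in quadrature, weighted by exponent:
  (-2·δq/q)² = (-2×0.0440)² = 0.00774;  (3·δc/c)² = (3×0.0700)² = 0.0441;  (3·δy/y)² = (3×0.110)² = 0.109
δQ/Q = √(0.161) = 0.401

40.1%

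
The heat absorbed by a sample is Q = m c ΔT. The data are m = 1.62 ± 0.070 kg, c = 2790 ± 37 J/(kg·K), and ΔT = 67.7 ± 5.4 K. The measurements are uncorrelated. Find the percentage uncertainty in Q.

9.17%

Since Q is a product/quotient, work with relative uncertainties:
  (1·δm/m)² = (1×0.0432)² = 0.00187;  (1·δc/c)² = (1×0.0133)² = 0.000176;  (1·δΔT/ΔT)² = (1×0.0798)² = 0.00636
δQ/Q = √(0.00841) = 0.0917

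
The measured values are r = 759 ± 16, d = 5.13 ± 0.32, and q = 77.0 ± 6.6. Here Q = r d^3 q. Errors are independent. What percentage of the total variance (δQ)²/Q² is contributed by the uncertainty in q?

17.2%

(δQ/Q)² = (1·δr/r)² + (3·δd/d)² + (1·δq/q)²
  r term: (1×0.0211)² = 0.000444
  d term: (3×0.0624)² = 0.0350
  q term: (1×0.0857)² = 0.00735
Total = 0.0428. Share from q = 0.00735/0.0428 = 0.172.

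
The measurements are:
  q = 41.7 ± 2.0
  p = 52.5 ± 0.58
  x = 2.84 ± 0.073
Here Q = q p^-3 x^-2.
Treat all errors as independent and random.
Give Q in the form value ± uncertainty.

Each factor contributes (exponent × relative error)² to (δQ/Q)²:
  (1·δq/q)² = (1×0.0480)² = 0.00230;  (-3·δp/p)² = (-3×0.0110)² = 0.00110;  (-2·δx/x)² = (-2×0.0257)² = 0.00264
δQ/Q = √(0.00604) = 0.0777
Q = 3.57e-05, so δQ = 0.0777 × 3.57e-05 = 2.78e-06.

(3.57 ± 0.278) × 10^-5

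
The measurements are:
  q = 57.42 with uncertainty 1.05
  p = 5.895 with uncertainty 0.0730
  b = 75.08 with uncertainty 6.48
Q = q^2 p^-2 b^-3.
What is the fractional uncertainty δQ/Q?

0.263

Q is a product of powers, so relative uncertainties combine in quadrature:
  (2·δq/q)² = (2×0.0183)² = 0.00134;  (-2·δp/p)² = (-2×0.0124)² = 0.000613;  (-3·δb/b)² = (-3×0.0863)² = 0.0670
δQ/Q = √(0.0690) = 0.263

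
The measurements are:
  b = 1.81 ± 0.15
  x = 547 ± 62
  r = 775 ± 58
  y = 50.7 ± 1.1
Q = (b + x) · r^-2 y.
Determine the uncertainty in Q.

0.00875

Let u = b + x = 549. δu = √(δb² + δx²) = √(0.0225 + 3840) = 62.0, so δu/u = 0.113.
Q is then a monomial in u, r, y:
δQ/Q = √((δu/u)² + (-2·δr/r)² + (1·δy/y)²) = √(0.0128 + 0.0224 + 0.000471) = 0.189
Q = 0.0463, so δQ = 0.189 × 0.0463 = 0.00875.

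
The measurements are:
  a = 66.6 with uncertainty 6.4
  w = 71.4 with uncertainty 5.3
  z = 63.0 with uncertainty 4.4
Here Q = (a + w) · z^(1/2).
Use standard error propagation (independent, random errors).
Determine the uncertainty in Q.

76.2

Let u = a + w = 138. δu = √(δa² + δw²) = √(41.0 + 28.1) = 8.31, so δu/u = 0.0602.
Q is then a monomial in u, z:
δQ/Q = √((δu/u)² + (½·δz/z)²) = √(0.00363 + 0.00122) = 0.0696
Q = 1100, so δQ = 0.0696 × 1100 = 76.2.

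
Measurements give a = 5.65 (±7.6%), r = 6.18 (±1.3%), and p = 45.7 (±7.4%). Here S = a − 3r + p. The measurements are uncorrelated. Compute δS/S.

For a sum/difference, combine absolute errors in quadrature:
  (δa)² = 0.184;  (3·δr)² = 0.0581;  (δp)² = 11.4
δS = √(11.7) = 3.42
S = 32.8, so δS/S = 3.42/32.8 = 0.104.

0.104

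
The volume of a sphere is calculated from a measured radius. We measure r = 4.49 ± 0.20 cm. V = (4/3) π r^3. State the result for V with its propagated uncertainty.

Each factor contributes (exponent × relative error)² to (δV/V)²:
  (3·δr/r)² = (3×0.0445)² = 0.0179
δV/V = √(0.0179) = 0.134
V = 379 cm^3, so δV = 0.134 × 379 = 50.7 cm^3.

379 ± 50.7 cm^3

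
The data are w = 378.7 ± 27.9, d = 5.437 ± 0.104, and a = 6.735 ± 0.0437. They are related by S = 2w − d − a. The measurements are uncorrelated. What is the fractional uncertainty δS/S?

Sums and differences: (δS)² = Σ (cᵢ δxᵢ)².
  (2·δw)² = 3110;  (δd)² = 0.0108;  (δa)² = 0.00191
δS = √(3110) = 55.8
S = 745.2, so δS/S = 55.8/745.2 = 0.0749.

0.0749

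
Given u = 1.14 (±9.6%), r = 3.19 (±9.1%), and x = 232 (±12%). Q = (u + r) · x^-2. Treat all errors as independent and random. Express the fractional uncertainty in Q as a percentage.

25.0%

Let w = u + r = 4.33. δw = √(δu² + δr²) = √(0.0120 + 0.0843) = 0.310, so δw/w = 0.0716.
Q is then a monomial in w, x:
δQ/Q = √((δw/w)² + (-2·δx/x)²) = √(0.00513 + 0.0576) = 0.250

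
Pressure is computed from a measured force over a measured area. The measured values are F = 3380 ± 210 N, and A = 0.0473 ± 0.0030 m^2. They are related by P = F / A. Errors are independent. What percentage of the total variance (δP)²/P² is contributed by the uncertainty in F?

(δP/P)² = (1·δF/F)² + (-1·δA/A)²
  F term: (1×0.0621)² = 0.00386
  A term: (-1×0.0634)² = 0.00402
Total = 0.00788. Share from F = 0.00386/0.00788 = 0.490.

49.0%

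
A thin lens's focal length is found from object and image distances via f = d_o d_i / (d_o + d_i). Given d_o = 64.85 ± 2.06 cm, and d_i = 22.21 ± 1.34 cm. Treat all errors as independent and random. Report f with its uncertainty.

16.54 ± 0.756 cm

∂f/∂d_o = (d_i/(d_o+d_i))² = 0.0651;  ∂f/∂d_i = (d_o/(d_o+d_i))² = 0.555
δf = √((∂f/∂d_o · δd_o)² + (∂f/∂d_i · δd_i)²) = √(0.0180 + 0.553) = 0.756 cm
f = 16.54 cm.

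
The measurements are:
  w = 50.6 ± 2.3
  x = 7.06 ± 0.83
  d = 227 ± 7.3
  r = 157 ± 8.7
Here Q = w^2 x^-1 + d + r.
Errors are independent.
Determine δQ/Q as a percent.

Let p = w^2·x^-1 = 363. δp/p = √((2·δw/w)² + (-1·δx/x)²) = √(0.00826 + 0.0138) = 0.149, so δp = 53.9.
Q = p + d + r: δQ = √(δp² + δd² + δr²) = √(2900 + 53.3 + 75.7) = 55.1
Q = 747, so δQ/Q = 55.1/747 = 0.0738.

7.38%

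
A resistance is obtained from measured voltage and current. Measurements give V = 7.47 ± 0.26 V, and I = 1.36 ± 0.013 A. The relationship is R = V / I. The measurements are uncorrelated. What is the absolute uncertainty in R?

Products/powers → add relative errors in quadrature, weighted by exponent:
  (1·δV/V)² = (1×0.0348)² = 0.00121;  (-1·δI/I)² = (-1×0.00956)² = 9.14e-05
δR/R = √(0.00130) = 0.0361
R = 5.49 Ω, so δR = 0.0361 × 5.49 = 0.198 Ω.

0.198 Ω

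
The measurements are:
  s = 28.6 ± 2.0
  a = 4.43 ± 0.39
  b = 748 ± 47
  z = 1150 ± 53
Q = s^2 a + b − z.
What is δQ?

Let p = s^2·a = 3620. δp/p = √((2·δs/s)² + (1·δa/a)²) = √(0.0196 + 0.00775) = 0.165, so δp = 599.
Q = p + b − z: δQ = √(δp² + δb² + δz²) = √(3.59e+05 + 2210 + 2810) = 603

603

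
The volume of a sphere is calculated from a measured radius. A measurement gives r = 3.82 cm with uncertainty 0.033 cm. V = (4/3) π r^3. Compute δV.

6.05 cm^3

V ∝ r^3, so δV/V = |3| · δr/r = 3 × 0.00864 = 0.0259.
V = 233 cm^3, so δV = 0.0259 × 233 = 6.05 cm^3.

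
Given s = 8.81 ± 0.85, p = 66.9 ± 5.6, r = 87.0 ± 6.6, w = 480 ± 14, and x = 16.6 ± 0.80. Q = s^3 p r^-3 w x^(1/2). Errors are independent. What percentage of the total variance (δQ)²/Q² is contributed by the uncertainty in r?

36.0%

(δQ/Q)² = (3·δs/s)² + (1·δp/p)² + (-3·δr/r)² + (1·δw/w)² + (½·δx/x)²
  s term: (3×0.0965)² = 0.0838
  p term: (1×0.0837)² = 0.00701
  r term: (-3×0.0759)² = 0.0518
  w term: (1×0.0292)² = 0.000851
  x term: (0.5×0.0482)² = 0.000581
Total = 0.144. Share from r = 0.0518/0.144 = 0.360.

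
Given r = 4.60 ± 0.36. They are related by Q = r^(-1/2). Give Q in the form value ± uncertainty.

For a monomial Q ∝ r^(-1/2), fractional errors add in quadrature:
  (−½·δr/r)² = (-0.5×0.0783)² = 0.00153
δQ/Q = √(0.00153) = 0.0391
Q = 0.466, so δQ = 0.0391 × 0.466 = 0.0182.

0.466 ± 0.0182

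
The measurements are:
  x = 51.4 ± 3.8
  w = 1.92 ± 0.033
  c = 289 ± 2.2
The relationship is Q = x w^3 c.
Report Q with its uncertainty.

Since Q is a product/quotient, work with relative uncertainties:
  (1·δx/x)² = (1×0.0739)² = 0.00547;  (3·δw/w)² = (3×0.0172)² = 0.00266;  (1·δc/c)² = (1×0.00761)² = 5.79e-05
δQ/Q = √(0.00818) = 0.0905
Q = 1.05e+05, so δQ = 0.0905 × 1.05e+05 = 9510.

(1.05 ± 0.0951) × 10^5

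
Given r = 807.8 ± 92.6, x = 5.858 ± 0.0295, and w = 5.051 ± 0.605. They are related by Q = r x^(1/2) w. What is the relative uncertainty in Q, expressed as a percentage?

Each factor contributes (exponent × relative error)² to (δQ/Q)²:
  (1·δr/r)² = (1×0.115)² = 0.0131;  (½·δx/x)² = (0.5×0.00504)² = 6.34e-06;  (1·δw/w)² = (1×0.120)² = 0.0143
δQ/Q = √(0.0275) = 0.166

16.6%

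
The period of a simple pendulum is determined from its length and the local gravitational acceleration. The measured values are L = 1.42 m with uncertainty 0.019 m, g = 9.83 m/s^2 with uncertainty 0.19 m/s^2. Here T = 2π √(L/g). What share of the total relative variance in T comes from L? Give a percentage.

32.4%

(δT/T)² = (½·δL/L)² + (−½·δg/g)²
  L term: (0.5×0.0134)² = 4.48e-05
  g term: (-0.5×0.0193)² = 9.34e-05
Total = 0.000138. Share from L = 4.48e-05/0.000138 = 0.324.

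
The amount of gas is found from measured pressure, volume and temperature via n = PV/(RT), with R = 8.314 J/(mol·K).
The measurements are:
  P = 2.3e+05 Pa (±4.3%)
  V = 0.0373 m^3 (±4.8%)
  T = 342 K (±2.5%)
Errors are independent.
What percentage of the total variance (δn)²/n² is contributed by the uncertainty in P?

38.7%

(δn/n)² = (1·δP/P)² + (1·δV/V)² + (-1·δT/T)²
  P term: (1×0.0430)² = 0.00185
  V term: (1×0.0480)² = 0.00230
  T term: (-1×0.0250)² = 0.000625
Total = 0.00478. Share from P = 0.00185/0.00478 = 0.387.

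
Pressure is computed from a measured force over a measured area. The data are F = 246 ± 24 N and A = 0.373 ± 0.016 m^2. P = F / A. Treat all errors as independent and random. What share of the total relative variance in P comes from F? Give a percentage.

83.8%

(δP/P)² = (1·δF/F)² + (-1·δA/A)²
  F term: (1×0.0976)² = 0.00952
  A term: (-1×0.0429)² = 0.00184
Total = 0.0114. Share from F = 0.00952/0.0114 = 0.838.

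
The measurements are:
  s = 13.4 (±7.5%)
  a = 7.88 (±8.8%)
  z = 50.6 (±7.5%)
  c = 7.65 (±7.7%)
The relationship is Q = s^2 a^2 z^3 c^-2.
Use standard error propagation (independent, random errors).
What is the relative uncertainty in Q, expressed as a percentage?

Each factor contributes (exponent × relative error)² to (δQ/Q)²:
  (2·δs/s)² = (2×0.0750)² = 0.0225;  (2·δa/a)² = (2×0.0880)² = 0.0310;  (3·δz/z)² = (3×0.0750)² = 0.0506;  (-2·δc/c)² = (-2×0.0770)² = 0.0237
δQ/Q = √(0.128) = 0.358

35.8%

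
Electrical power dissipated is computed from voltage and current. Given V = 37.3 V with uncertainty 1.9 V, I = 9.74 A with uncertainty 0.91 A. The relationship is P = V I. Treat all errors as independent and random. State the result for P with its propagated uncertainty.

363 ± 38.7 W

Since P is a product/quotient, work with relative uncertainties:
  (1·δV/V)² = (1×0.0509)² = 0.00259;  (1·δI/I)² = (1×0.0934)² = 0.00873
δP/P = √(0.0113) = 0.106
P = 363 W, so δP = 0.106 × 363 = 38.7 W.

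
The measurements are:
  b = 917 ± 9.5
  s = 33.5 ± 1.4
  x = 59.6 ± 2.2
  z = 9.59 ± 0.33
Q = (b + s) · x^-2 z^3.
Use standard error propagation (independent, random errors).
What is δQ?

Let u = b + s = 950. δu = √(δb² + δs²) = √(90.2 + 1.96) = 9.60, so δu/u = 0.0101.
Q is then a monomial in u, x, z:
δQ/Q = √((δu/u)² + (-2·δx/x)² + (3·δz/z)²) = √(0.000102 + 0.00545 + 0.0107) = 0.127
Q = 236, so δQ = 0.127 × 236 = 30.0.

30.0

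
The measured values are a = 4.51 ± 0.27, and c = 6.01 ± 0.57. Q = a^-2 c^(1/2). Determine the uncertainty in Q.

For a monomial Q ∝ a^-2, c^(1/2), fractional errors add in quadrature:
  (-2·δa/a)² = (-2×0.0599)² = 0.0143;  (½·δc/c)² = (0.5×0.0948)² = 0.00225
δQ/Q = √(0.0166) = 0.129
Q = 0.121, so δQ = 0.129 × 0.121 = 0.0155.

0.0155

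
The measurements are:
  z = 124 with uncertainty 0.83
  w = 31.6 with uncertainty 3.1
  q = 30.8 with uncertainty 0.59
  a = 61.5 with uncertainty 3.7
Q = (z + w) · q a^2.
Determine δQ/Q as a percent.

12.4%

Let u = z + w = 156. δu = √(δz² + δw²) = √(0.689 + 9.61) = 3.21, so δu/u = 0.0206.
Q is then a monomial in u, q, a:
δQ/Q = √((δu/u)² + (1·δq/q)² + (2·δa/a)²) = √(0.000425 + 0.000367 + 0.0145) = 0.124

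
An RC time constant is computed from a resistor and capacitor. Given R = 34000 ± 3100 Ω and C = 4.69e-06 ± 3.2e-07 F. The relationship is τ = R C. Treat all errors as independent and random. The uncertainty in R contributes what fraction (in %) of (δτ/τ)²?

(δτ/τ)² = (1·δR/R)² + (1·δC/C)²
  R term: (1×0.0912)² = 0.00831
  C term: (1×0.0682)² = 0.00466
Total = 0.0130. Share from R = 0.00831/0.0130 = 0.641.

64.1%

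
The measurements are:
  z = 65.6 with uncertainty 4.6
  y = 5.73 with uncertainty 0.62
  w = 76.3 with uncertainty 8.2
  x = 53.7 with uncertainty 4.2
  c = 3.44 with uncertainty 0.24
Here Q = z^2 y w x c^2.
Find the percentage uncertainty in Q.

26.2%

Since Q is a product/quotient, work with relative uncertainties:
  (2·δz/z)² = (2×0.0701)² = 0.0197;  (1·δy/y)² = (1×0.108)² = 0.0117;  (1·δw/w)² = (1×0.107)² = 0.0115;  (1·δx/x)² = (1×0.0782)² = 0.00612;  (2·δc/c)² = (2×0.0698)² = 0.0195
δQ/Q = √(0.0685) = 0.262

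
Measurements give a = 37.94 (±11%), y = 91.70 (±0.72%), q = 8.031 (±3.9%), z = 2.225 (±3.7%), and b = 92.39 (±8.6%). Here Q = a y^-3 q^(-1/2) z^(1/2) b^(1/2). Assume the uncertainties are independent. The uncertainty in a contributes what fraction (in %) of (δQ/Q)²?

79.9%

(δQ/Q)² = (1·δa/a)² + (-3·δy/y)² + (−½·δq/q)² + (½·δz/z)² + (½·δb/b)²
  a term: (1×0.110)² = 0.0121
  y term: (-3×0.00720)² = 0.000467
  q term: (-0.5×0.0390)² = 0.000380
  z term: (0.5×0.0370)² = 0.000342
  b term: (0.5×0.0860)² = 0.00185
Total = 0.0151. Share from a = 0.0121/0.0151 = 0.799.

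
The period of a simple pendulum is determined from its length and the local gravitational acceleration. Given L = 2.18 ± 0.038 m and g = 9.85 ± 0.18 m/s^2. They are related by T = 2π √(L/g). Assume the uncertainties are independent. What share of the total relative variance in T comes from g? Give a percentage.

(δT/T)² = (½·δL/L)² + (−½·δg/g)²
  L term: (0.5×0.0174)² = 7.6e-05
  g term: (-0.5×0.0183)² = 8.35e-05
Total = 0.000159. Share from g = 8.35e-05/0.000159 = 0.524.

52.4%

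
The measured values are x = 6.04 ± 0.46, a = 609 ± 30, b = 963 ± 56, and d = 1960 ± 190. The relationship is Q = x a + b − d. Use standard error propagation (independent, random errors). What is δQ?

388

Let p = x·a = 3680. δp/p = √((1·δx/x)² + (1·δa/a)²) = √(0.00580 + 0.00243) = 0.0907, so δp = 334.
Q = p + b − d: δQ = √(δp² + δb² + δd²) = √(1.11e+05 + 3140 + 36100) = 388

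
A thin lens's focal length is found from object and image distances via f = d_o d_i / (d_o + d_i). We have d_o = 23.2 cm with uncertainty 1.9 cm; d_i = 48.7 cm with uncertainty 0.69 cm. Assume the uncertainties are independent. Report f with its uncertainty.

∂f/∂d_o = (d_i/(d_o+d_i))² = 0.459;  ∂f/∂d_i = (d_o/(d_o+d_i))² = 0.104
δf = √((∂f/∂d_o · δd_o)² + (∂f/∂d_i · δd_i)²) = √(0.760 + 0.00516) = 0.875 cm
f = 15.7 cm.

15.7 ± 0.875 cm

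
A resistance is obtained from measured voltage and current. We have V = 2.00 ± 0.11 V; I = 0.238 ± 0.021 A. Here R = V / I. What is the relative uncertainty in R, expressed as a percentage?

For a monomial R ∝ V, I^-1, fractional errors add in quadrature:
  (1·δV/V)² = (1×0.0550)² = 0.00302;  (-1·δI/I)² = (-1×0.0882)² = 0.00779
δR/R = √(0.0108) = 0.104

10.4%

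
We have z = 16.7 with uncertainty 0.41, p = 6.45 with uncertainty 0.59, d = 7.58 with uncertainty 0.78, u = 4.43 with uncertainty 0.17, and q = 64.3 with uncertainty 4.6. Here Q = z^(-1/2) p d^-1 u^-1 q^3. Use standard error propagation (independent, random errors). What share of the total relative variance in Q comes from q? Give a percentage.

(δQ/Q)² = (−½·δz/z)² + (1·δp/p)² + (-1·δd/d)² + (-1·δu/u)² + (3·δq/q)²
  z term: (-0.5×0.0246)² = 0.000151
  p term: (1×0.0915)² = 0.00837
  d term: (-1×0.103)² = 0.0106
  u term: (-1×0.0384)² = 0.00147
  q term: (3×0.0715)² = 0.0461
Total = 0.0666. Share from q = 0.0461/0.0666 = 0.691.

69.1%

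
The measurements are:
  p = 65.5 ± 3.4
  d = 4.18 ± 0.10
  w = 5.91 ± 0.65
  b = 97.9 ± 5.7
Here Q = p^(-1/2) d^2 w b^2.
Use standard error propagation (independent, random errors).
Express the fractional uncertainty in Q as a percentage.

16.9%

Since Q is a product/quotient, work with relative uncertainties:
  (−½·δp/p)² = (-0.5×0.0519)² = 0.000674;  (2·δd/d)² = (2×0.0239)² = 0.00229;  (1·δw/w)² = (1×0.110)² = 0.0121;  (2·δb/b)² = (2×0.0582)² = 0.0136
δQ/Q = √(0.0286) = 0.169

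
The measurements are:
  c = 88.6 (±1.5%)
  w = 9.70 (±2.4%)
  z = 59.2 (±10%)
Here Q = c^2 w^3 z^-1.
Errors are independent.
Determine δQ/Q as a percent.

12.7%

Each factor contributes (exponent × relative error)² to (δQ/Q)²:
  (2·δc/c)² = (2×0.0150)² = 0.000900;  (3·δw/w)² = (3×0.0240)² = 0.00518;  (-1·δz/z)² = (-1×0.100)² = 0.0100
δQ/Q = √(0.0161) = 0.127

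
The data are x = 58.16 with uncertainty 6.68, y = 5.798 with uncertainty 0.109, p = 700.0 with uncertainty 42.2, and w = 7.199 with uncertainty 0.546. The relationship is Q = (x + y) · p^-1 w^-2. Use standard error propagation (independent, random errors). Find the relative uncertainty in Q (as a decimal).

0.194

Let u = x + y = 63.96. δu = √(δx² + δy²) = √(44.6 + 0.0119) = 6.68, so δu/u = 0.104.
Q is then a monomial in u, p, w:
δQ/Q = √((δu/u)² + (-1·δp/p)² + (-2·δw/w)²) = √(0.0109 + 0.00363 + 0.0230) = 0.194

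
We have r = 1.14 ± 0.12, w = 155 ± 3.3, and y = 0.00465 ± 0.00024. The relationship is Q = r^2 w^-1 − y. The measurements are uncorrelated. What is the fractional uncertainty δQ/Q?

0.479

Let p = r^2·w^-1 = 0.00838. δp/p = √((2·δr/r)² + (-1·δw/w)²) = √(0.0443 + 0.000453) = 0.212, so δp = 0.00177.
Q = p − y: δQ = √(δp² + δy²) = √(3.15e-06 + 5.76e-08) = 0.00179
Q = 0.00373, so δQ/Q = 0.00179/0.00373 = 0.479.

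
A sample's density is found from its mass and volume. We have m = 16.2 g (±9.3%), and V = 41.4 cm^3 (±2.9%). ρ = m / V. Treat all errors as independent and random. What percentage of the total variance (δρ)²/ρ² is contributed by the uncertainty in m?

91.1%

(δρ/ρ)² = (1·δm/m)² + (-1·δV/V)²
  m term: (1×0.0930)² = 0.00865
  V term: (-1×0.0290)² = 0.000841
Total = 0.00949. Share from m = 0.00865/0.00949 = 0.911.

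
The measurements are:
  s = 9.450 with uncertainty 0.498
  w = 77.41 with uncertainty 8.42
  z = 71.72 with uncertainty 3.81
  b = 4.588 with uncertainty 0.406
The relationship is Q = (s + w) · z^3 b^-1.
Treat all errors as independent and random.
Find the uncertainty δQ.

1.44e+06

Let u = s + w = 86.86. δu = √(δs² + δw²) = √(0.248 + 70.9) = 8.43, so δu/u = 0.0971.
Q is then a monomial in u, z, b:
δQ/Q = √((δu/u)² + (3·δz/z)² + (-1·δb/b)²) = √(0.00943 + 0.0254 + 0.00783) = 0.207
Q = 6.984e+06, so δQ = 0.207 × 6.984e+06 = 1.44e+06.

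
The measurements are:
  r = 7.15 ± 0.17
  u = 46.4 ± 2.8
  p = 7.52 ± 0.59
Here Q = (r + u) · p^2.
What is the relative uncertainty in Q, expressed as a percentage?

16.5%

Let w = r + u = 53.5. δw = √(δr² + δu²) = √(0.0289 + 7.84) = 2.81, so δw/w = 0.0524.
Q is then a monomial in w, p:
δQ/Q = √((δw/w)² + (2·δp/p)²) = √(0.00274 + 0.0246) = 0.165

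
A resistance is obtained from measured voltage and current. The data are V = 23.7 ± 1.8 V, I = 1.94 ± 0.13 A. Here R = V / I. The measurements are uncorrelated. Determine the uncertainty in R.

Each factor contributes (exponent × relative error)² to (δR/R)²:
  (1·δV/V)² = (1×0.0759)² = 0.00577;  (-1·δI/I)² = (-1×0.0670)² = 0.00449
δR/R = √(0.0103) = 0.101
R = 12.2 Ω, so δR = 0.101 × 12.2 = 1.24 Ω.

1.24 Ω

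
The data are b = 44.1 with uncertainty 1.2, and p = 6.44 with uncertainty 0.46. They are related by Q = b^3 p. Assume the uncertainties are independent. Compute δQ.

Each factor contributes (exponent × relative error)² to (δQ/Q)²:
  (3·δb/b)² = (3×0.0272)² = 0.00666;  (1·δp/p)² = (1×0.0714)² = 0.00510
δQ/Q = √(0.0118) = 0.108
Q = 5.52e+05, so δQ = 0.108 × 5.52e+05 = 59900.

59900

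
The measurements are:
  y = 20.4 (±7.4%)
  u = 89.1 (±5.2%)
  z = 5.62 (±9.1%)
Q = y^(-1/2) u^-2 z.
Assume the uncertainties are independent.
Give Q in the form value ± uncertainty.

(1.57 ± 0.224) × 10^-4

Relative error in a monomial: (δQ/Q)² = Σ (nᵢ · δxᵢ/xᵢ)².
  (−½·δy/y)² = (-0.5×0.0740)² = 0.00137;  (-2·δu/u)² = (-2×0.0520)² = 0.0108;  (1·δz/z)² = (1×0.0910)² = 0.00828
δQ/Q = √(0.0205) = 0.143
Q = 0.000157, so δQ = 0.143 × 0.000157 = 2.24e-05.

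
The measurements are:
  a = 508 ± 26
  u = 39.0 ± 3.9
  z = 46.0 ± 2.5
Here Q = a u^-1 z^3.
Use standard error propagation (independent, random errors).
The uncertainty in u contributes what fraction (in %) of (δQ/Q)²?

(δQ/Q)² = (1·δa/a)² + (-1·δu/u)² + (3·δz/z)²
  a term: (1×0.0512)² = 0.00262
  u term: (-1×0.100)² = 0.0100
  z term: (3×0.0543)² = 0.0266
Total = 0.0392. Share from u = 0.0100/0.0392 = 0.255.

25.5%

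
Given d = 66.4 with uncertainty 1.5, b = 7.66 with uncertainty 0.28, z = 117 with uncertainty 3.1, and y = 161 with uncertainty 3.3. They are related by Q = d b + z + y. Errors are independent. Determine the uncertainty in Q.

22.3

Let p = d·b = 509. δp/p = √((1·δd/d)² + (1·δb/b)²) = √(0.000510 + 0.00134) = 0.0430, so δp = 21.9.
Q = p + z + y: δQ = √(δp² + δz² + δy²) = √(478 + 9.61 + 10.9) = 22.3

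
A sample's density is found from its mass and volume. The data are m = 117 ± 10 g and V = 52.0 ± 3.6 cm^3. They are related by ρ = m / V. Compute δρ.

ρ is a product of powers, so relative uncertainties combine in quadrature:
  (1·δm/m)² = (1×0.0855)² = 0.00731;  (-1·δV/V)² = (-1×0.0692)² = 0.00479
δρ/ρ = √(0.0121) = 0.110
ρ = 2.25 g/cm^3, so δρ = 0.110 × 2.25 = 0.247 g/cm^3.

0.247 g/cm^3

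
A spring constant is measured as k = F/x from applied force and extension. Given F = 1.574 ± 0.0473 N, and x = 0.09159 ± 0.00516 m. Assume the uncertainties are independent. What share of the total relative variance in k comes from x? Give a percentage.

77.9%

(δk/k)² = (1·δF/F)² + (-1·δx/x)²
  F term: (1×0.0301)² = 0.000903
  x term: (-1×0.0563)² = 0.00317
Total = 0.00408. Share from x = 0.00317/0.00408 = 0.779.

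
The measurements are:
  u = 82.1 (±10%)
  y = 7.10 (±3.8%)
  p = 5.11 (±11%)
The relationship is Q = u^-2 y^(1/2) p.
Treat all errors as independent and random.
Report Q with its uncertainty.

Each factor contributes (exponent × relative error)² to (δQ/Q)²:
  (-2·δu/u)² = (-2×0.100)² = 0.0400;  (½·δy/y)² = (0.5×0.0380)² = 0.000361;  (1·δp/p)² = (1×0.110)² = 0.0121
δQ/Q = √(0.0525) = 0.229
Q = 0.00202, so δQ = 0.229 × 0.00202 = 0.000463.

0.00202 ± 0.000463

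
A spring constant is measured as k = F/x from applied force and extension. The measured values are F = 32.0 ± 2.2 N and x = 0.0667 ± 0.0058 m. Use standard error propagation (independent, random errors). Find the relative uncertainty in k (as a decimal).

0.111

Each factor contributes (exponent × relative error)² to (δk/k)²:
  (1·δF/F)² = (1×0.0688)² = 0.00473;  (-1·δx/x)² = (-1×0.0870)² = 0.00756
δk/k = √(0.0123) = 0.111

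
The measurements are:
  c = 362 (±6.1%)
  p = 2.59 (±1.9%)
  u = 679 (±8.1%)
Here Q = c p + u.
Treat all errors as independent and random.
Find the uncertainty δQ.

Let w = c·p = 938. δw/w = √((1·δc/c)² + (1·δp/p)²) = √(0.00372 + 0.000361) = 0.0639, so δw = 59.9.
Q = w + u: δQ = √(δw² + δu²) = √(3590 + 3020) = 81.3

81.3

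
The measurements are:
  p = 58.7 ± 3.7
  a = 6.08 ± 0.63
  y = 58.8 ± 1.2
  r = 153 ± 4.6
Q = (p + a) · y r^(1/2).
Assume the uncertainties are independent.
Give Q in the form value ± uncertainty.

47100 ± 2980

Let u = p + a = 64.8. δu = √(δp² + δa²) = √(13.7 + 0.397) = 3.75, so δu/u = 0.0579.
Q is then a monomial in u, y, r:
δQ/Q = √((δu/u)² + (1·δy/y)² + (½·δr/r)²) = √(0.00336 + 0.000416 + 0.000226) = 0.0632
Q = 47100, so δQ = 0.0632 × 47100 = 2980.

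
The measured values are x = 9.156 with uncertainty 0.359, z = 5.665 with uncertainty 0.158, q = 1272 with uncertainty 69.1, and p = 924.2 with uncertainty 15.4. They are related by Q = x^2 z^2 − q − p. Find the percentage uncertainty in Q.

Let w = x^2·z^2 = 2690. δw/w = √((2·δx/x)² + (2·δz/z)²) = √(0.00615 + 0.00311) = 0.0962, so δw = 259.
Q = w − q − p: δQ = √(δw² + δq² + δp²) = √(67000 + 4770 + 237) = 268
Q = 494.2, so δQ/Q = 268/494.2 = 0.543.

54.3%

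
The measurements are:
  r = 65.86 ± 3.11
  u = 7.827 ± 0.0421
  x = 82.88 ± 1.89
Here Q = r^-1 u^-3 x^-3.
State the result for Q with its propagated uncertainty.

(5.562 ± 0.471) × 10^-11

Since Q is a product/quotient, work with relative uncertainties:
  (-1·δr/r)² = (-1×0.0472)² = 0.00223;  (-3·δu/u)² = (-3×0.00538)² = 0.000260;  (-3·δx/x)² = (-3×0.0228)² = 0.00468
δQ/Q = √(0.00717) = 0.0847
Q = 5.562e-11, so δQ = 0.0847 × 5.562e-11 = 4.71e-12.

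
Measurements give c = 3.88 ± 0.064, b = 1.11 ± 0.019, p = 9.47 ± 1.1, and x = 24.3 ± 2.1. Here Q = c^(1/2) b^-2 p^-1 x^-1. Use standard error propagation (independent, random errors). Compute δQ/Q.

0.149

Each factor contributes (exponent × relative error)² to (δQ/Q)²:
  (½·δc/c)² = (0.5×0.0165)² = 6.8e-05;  (-2·δb/b)² = (-2×0.0171)² = 0.00117;  (-1·δp/p)² = (-1×0.116)² = 0.0135;  (-1·δx/x)² = (-1×0.0864)² = 0.00747
δQ/Q = √(0.0222) = 0.149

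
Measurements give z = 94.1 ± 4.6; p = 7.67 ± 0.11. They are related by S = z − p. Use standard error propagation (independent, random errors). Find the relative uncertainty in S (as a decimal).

0.0532

Each term contributes (cᵢ δxᵢ)² to (δS)²:
  (δz)² = 21.2;  (δp)² = 0.0121
δS = √(21.2) = 4.60
S = 86.4, so δS/S = 4.60/86.4 = 0.0532.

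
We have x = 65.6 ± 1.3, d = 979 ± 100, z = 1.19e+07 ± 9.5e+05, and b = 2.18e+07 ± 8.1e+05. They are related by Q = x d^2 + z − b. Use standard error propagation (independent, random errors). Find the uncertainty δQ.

1.3e+07

Let p = x·d^2 = 6.29e+07. δp/p = √((1·δx/x)² + (2·δd/d)²) = √(0.000393 + 0.0417) = 0.205, so δp = 1.29e+07.
Q = p + z − b: δQ = √(δp² + δz² + δb²) = √(1.67e+14 + 9.02e+11 + 6.56e+11) = 1.3e+07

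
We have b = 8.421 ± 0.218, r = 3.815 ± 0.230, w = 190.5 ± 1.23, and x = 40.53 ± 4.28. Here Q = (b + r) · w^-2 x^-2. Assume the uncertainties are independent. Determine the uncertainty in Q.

Let u = b + r = 12.24. δu = √(δb² + δr²) = √(0.0475 + 0.0529) = 0.317, so δu/u = 0.0259.
Q is then a monomial in u, w, x:
δQ/Q = √((δu/u)² + (-2·δw/w)² + (-2·δx/x)²) = √(0.000671 + 0.000167 + 0.0446) = 0.213
Q = 2.053e-07, so δQ = 0.213 × 2.053e-07 = 4.38e-08.

4.38e-08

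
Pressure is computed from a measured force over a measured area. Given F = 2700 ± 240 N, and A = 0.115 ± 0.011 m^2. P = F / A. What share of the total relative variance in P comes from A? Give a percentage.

53.7%

(δP/P)² = (1·δF/F)² + (-1·δA/A)²
  F term: (1×0.0889)² = 0.00790
  A term: (-1×0.0957)² = 0.00915
Total = 0.0171. Share from A = 0.00915/0.0171 = 0.537.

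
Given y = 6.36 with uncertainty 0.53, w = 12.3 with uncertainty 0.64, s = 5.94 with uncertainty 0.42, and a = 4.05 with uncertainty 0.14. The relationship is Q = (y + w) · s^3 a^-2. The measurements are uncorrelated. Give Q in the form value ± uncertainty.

238 ± 54.2

Let u = y + w = 18.7. δu = √(δy² + δw²) = √(0.281 + 0.410) = 0.831, so δu/u = 0.0445.
Q is then a monomial in u, s, a:
δQ/Q = √((δu/u)² + (3·δs/s)² + (-2·δa/a)²) = √(0.00198 + 0.0450 + 0.00478) = 0.228
Q = 238, so δQ = 0.228 × 238 = 54.2.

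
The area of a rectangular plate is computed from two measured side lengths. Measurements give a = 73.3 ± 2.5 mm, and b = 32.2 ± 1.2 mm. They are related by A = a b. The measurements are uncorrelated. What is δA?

Products/powers → add relative errors in quadrature, weighted by exponent:
  (1·δa/a)² = (1×0.0341)² = 0.00116;  (1·δb/b)² = (1×0.0373)² = 0.00139
δA/A = √(0.00255) = 0.0505
A = 2360 mm^2, so δA = 0.0505 × 2360 = 119 mm^2.

119 mm^2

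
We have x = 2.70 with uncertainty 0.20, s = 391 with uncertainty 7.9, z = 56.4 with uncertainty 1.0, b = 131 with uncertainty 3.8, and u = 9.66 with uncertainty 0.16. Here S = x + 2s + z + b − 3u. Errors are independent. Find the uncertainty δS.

Absolute uncertainties add in quadrature for a linear combination:
  (δx)² = 0.0400;  (2·δs)² = 250;  (δz)² = 1.00;  (δb)² = 14.4;  (3·δu)² = 0.230
δS = √(265) = 16.3

16.3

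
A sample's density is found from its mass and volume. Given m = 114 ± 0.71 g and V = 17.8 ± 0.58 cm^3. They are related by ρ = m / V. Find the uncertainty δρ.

0.212 g/cm^3

Since ρ is a product/quotient, work with relative uncertainties:
  (1·δm/m)² = (1×0.00623)² = 3.88e-05;  (-1·δV/V)² = (-1×0.0326)² = 0.00106
δρ/ρ = √(0.00110) = 0.0332
ρ = 6.40 g/cm^3, so δρ = 0.0332 × 6.40 = 0.212 g/cm^3.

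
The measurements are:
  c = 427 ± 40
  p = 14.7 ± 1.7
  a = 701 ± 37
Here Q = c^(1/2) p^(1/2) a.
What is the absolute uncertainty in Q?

5070

Since Q is a product/quotient, work with relative uncertainties:
  (½·δc/c)² = (0.5×0.0937)² = 0.00219;  (½·δp/p)² = (0.5×0.116)² = 0.00334;  (1·δa/a)² = (1×0.0528)² = 0.00279
δQ/Q = √(0.00832) = 0.0912
Q = 55500, so δQ = 0.0912 × 55500 = 5070.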